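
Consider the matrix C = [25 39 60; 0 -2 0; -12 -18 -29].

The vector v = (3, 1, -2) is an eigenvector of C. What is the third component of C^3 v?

16

First find the eigenvalue: Cv = (-6, -2, 4) = -2·(3, 1, -2), so λ = -2.
Then C^3 v = λ^3·v = (-2)^3·(3, 1, -2) = -8·(3, 1, -2) = (-24, -8, 16).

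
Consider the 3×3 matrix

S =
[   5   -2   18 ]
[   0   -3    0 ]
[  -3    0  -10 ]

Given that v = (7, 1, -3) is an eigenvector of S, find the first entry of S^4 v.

567

First find the eigenvalue: Sv = (-21, -3, 9) = -3·(7, 1, -3), so λ = -3.
Then S^4 v = λ^4·v = (-3)^4·(7, 1, -3) = 81·(7, 1, -3) = (567, 81, -243).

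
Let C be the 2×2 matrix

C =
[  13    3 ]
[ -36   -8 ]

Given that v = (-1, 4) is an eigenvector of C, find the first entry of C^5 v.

First find the eigenvalue: Cv = (-1, 4) = 1·(-1, 4), so λ = 1.
Then C^5 v = λ^5·v = 1^5·(-1, 4) = 1·(-1, 4) = (-1, 4).

-1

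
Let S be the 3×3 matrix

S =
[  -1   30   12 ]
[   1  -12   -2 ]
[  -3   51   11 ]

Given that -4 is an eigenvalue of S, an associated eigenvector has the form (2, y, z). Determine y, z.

1, -3

We need (S + 4I)v = 0.
S + 4I = [[3, 30, 12], [1, -8, -2], [-3, 51, 15]].
Row 1: (3)·2 + (30)·y + (12)·z = 0
Row 2: (1)·2 + (-8)·y + (-2)·z = 0
Row 3: (-3)·2 + (51)·y + (15)·z = 0
Solving gives y = 1, z = -3.
Check: S·(2, 1, -3) = (-8, -4, 12) = -4·(2, 1, -3).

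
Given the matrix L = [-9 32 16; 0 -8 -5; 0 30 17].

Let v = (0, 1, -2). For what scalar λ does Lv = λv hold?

2

Compute Lv: L·(0, 1, -2) = (0, 2, -4).
Since Lv = λv, compare component 2: 2 = λ·1, so λ = 2.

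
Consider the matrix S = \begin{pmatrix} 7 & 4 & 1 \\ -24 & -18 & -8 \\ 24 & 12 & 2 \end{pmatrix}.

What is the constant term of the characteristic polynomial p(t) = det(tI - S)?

12

p(0) = det(0·I − S) = det(−S) = (−1)^3·det(S).
det(S) = -12, so p(0) = 12.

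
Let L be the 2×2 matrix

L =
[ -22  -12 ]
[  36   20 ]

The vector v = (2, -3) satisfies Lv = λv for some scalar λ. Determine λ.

-4

Compute Lv: L·(2, -3) = (-8, 12).
Since Lv = λv, compare component 1: -8 = λ·2, so λ = -4.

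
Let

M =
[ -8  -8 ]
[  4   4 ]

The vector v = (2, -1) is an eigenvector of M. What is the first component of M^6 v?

8192

First find the eigenvalue: Mv = (-8, 4) = -4·(2, -1), so λ = -4.
Then M^6 v = λ^6·v = (-4)^6·(2, -1) = 4096·(2, -1) = (8192, -4096).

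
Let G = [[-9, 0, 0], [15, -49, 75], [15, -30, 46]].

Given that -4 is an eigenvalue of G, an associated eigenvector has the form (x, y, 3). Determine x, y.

0, 5

We need (G + 4I)v = 0.
G + 4I = [[-5, 0, 0], [15, -45, 75], [15, -30, 50]].
Row 1: (-5)·x + (0)·y + (0)·3 = 0
Row 2: (15)·x + (-45)·y + (75)·3 = 0
Row 3: (15)·x + (-30)·y + (50)·3 = 0
Solving gives x = 0, y = 5.
Check: G·(0, 5, 3) = (0, -20, -12) = -4·(0, 5, 3).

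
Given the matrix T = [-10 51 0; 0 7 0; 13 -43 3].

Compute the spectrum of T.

Set up det(sI - T) = 0.
Expanding along the first row, p(s) = s^3 - 79s + 210.
Rational-root test: s = 3 gives p(3) = 0.
Factor out (s - 3): p(s) = (s - 3)·(s^2 + 3s - 70).
The quadratic factors as (s + 10)·(s - 7).
Eigenvalues: -10, 3, 7.

-10, 3, 7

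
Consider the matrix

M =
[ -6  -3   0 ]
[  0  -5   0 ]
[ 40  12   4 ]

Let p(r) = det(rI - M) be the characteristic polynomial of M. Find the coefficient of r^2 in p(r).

7

The coefficient of r^2 of det(rI - M) is −trace(M).
trace(M) = (-6) + (-5) + (4) = -7, so the coefficient is 7.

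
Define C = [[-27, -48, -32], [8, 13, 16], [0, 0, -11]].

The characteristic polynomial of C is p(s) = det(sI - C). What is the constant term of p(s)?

p(s) = s^3 + 25s^2 + 187s + 363.
The constant term is 363.

363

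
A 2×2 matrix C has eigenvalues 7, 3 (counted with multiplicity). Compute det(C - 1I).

If C has eigenvalues 7, 3, then C - 1I has eigenvalues 6, 2.
det(C - 1I) = (6) · (2) = 12.

12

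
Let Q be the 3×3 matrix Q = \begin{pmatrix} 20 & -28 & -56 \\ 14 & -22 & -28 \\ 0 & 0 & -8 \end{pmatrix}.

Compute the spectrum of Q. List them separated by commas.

Set up det(λI - Q) = 0.
Cofactor expansion gives p(λ) = λ^3 + 10λ^2 - 32λ - 384.
Since p(6) = 0, λ = 6 is a root.
Dividing by (λ - 6) leaves λ^2 + 16λ + 64.
The quadratic factor is (λ + 8)^2.
Eigenvalues: -8, -8, 6.

-8, -8, 6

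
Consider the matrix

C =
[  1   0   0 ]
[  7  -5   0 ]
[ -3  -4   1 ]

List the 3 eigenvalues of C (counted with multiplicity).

-5, 1, 1

C is lower triangular, so its eigenvalues are the diagonal entries.
Diagonal: 1, -5, 1.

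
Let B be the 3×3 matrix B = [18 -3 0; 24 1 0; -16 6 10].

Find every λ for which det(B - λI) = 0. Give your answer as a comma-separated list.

Compute the characteristic polynomial p(s) = det(sI - B).
Expanding the 3×3 determinant: p(s) = s^3 - 29s^2 + 280s - 900.
Rational-root test: s = 9 gives p(9) = 0.
Dividing by (s - 9) leaves s^2 - 20s + 100.
The quadratic factor is (s - 10)^2.
Eigenvalues: 9, 10, 10.

9, 10, 10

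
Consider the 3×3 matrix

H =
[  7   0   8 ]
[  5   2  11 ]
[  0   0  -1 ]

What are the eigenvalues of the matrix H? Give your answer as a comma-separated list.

-1, 2, 7

The characteristic polynomial is p(λ) = det(λI - H).
Expanding along the first row, p(λ) = λ^3 - 8λ^2 + 5λ + 14.
Since p(7) = 0, λ = 7 is a root.
Dividing by (λ - 7) leaves λ^2 - λ - 2.
The quadratic factors as (λ + 1)·(λ - 2).
Eigenvalues: -1, 2, 7.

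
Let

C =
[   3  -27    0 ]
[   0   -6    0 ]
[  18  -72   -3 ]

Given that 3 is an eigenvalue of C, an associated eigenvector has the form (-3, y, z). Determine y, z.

0, -9

We need (C - 3I)v = 0.
C - 3I = [[0, -27, 0], [0, -9, 0], [18, -72, -6]].
Row 1: (0)·-3 + (-27)·y + (0)·z = 0
Row 2: (0)·-3 + (-9)·y + (0)·z = 0
Row 3: (18)·-3 + (-72)·y + (-6)·z = 0
Solving gives y = 0, z = -9.
Check: C·(-3, 0, -9) = (-9, 0, -27) = 3·(-3, 0, -9).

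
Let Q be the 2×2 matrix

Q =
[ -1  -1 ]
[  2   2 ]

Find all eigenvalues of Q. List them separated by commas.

0, 1

det(Q - lambda·I) = (-1 - lambda)(2 - lambda) - (-1)·(2) = lambda^2 - lambda.
This factors as lambda·(lambda - 1) = 0.
Eigenvalues: 0, 1.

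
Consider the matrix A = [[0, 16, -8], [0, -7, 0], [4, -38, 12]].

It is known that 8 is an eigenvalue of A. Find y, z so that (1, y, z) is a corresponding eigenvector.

We need (A - 8I)v = 0.
A - 8I = [[-8, 16, -8], [0, -15, 0], [4, -38, 4]].
Row 1: (-8)·1 + (16)·y + (-8)·z = 0
Row 2: (0)·1 + (-15)·y + (0)·z = 0
Row 3: (4)·1 + (-38)·y + (4)·z = 0
Solving gives y = 0, z = -1.
Check: A·(1, 0, -1) = (8, 0, -8) = 8·(1, 0, -1).

0, -1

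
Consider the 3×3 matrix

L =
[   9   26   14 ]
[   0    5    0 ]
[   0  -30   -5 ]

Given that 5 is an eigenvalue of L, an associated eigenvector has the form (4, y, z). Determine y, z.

1, -3

We need (L - 5I)v = 0.
L - 5I = [[4, 26, 14], [0, 0, 0], [0, -30, -10]].
Row 1: (4)·4 + (26)·y + (14)·z = 0
Row 2: (0)·4 + (0)·y + (0)·z = 0
Row 3: (0)·4 + (-30)·y + (-10)·z = 0
Solving gives y = 1, z = -3.
Check: L·(4, 1, -3) = (20, 5, -15) = 5·(4, 1, -3).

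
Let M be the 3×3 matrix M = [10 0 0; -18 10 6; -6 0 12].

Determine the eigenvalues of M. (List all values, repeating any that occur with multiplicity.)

The characteristic polynomial is p(λ) = det(λI - M).
Expanding along the first row, p(λ) = λ^3 - 32λ^2 + 340λ - 1200.
Since p(12) = 0, λ = 12 is a root.
Factor out (λ - 12): p(λ) = (λ - 12)·(λ^2 - 20λ + 100).
The quadratic factor is (λ - 10)^2.
Eigenvalues: 10, 10, 12.

10, 10, 12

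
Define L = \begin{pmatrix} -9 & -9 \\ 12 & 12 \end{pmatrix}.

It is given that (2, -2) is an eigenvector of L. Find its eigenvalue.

Compute Lv: L·(2, -2) = (0, 0).
Since Lv = λv, compare component 1: 0 = λ·2, so λ = 0.

0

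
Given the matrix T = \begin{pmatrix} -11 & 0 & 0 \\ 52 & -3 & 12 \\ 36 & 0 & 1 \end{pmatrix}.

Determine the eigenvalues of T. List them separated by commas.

Compute the characteristic polynomial p(t) = det(tI - T).
Expanding along the first row, p(t) = t^3 + 13t^2 + 19t - 33.
Since p(1) = 0, t = 1 is a root.
Dividing by (t - 1) leaves t^2 + 14t + 33.
The quadratic factors as (t + 11)·(t + 3).
Eigenvalues: -11, -3, 1.

-11, -3, 1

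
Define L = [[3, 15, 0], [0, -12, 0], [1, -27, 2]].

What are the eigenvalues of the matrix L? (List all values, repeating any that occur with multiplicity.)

Set up det(λI - L) = 0.
Expanding the 3×3 determinant: p(λ) = λ^3 + 7λ^2 - 54λ + 72.
Try λ = 3: p(3) = 0, so 3 is a root.
Dividing by (λ - 3) leaves λ^2 + 10λ - 24.
The quadratic factors as (λ + 12)·(λ - 2).
Eigenvalues: -12, 2, 3.

-12, 2, 3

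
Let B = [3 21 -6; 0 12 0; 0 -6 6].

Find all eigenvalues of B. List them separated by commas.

3, 6, 12

Set up det(μI - B) = 0.
Expanding along the first row, p(μ) = μ^3 - 21μ^2 + 126μ - 216.
Rational-root test: μ = 12 gives p(12) = 0.
Factor out (μ - 12): p(μ) = (μ - 12)·(μ^2 - 9μ + 18).
The quadratic factors as (μ - 3)·(μ - 6).
Eigenvalues: 3, 6, 12.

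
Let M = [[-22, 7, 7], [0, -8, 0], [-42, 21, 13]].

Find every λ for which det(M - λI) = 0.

-8, -8, -1

The characteristic polynomial is p(λ) = det(λI - M).
Expanding along the first row, p(λ) = λ^3 + 17λ^2 + 80λ + 64.
Since p(-1) = 0, λ = -1 is a root.
Factor out (λ + 1): p(λ) = (λ + 1)·(λ^2 + 16λ + 64).
The quadratic factor is (λ + 8)^2.
Eigenvalues: -8, -8, -1.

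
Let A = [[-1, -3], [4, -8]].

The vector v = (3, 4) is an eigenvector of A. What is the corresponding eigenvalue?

-5

Compute Av: A·(3, 4) = (-15, -20).
Since Av = λv, compare component 1: -15 = λ·3, so λ = -5.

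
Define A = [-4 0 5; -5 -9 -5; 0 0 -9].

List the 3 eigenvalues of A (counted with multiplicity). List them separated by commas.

-9, -9, -4

The characteristic polynomial is p(t) = det(tI - A).
Expanding along the first row, p(t) = t^3 + 22t^2 + 153t + 324.
Since p(-4) = 0, t = -4 is a root.
Factor out (t + 4): p(t) = (t + 4)·(t^2 + 18t + 81).
The quadratic factor is (t + 9)^2.
Eigenvalues: -9, -9, -4.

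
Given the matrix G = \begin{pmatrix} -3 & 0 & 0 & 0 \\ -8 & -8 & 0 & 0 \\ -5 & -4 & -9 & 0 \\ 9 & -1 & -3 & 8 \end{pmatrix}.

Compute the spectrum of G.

-9, -8, -3, 8

G is lower triangular, so its eigenvalues are the diagonal entries.
Diagonal: -3, -8, -9, 8.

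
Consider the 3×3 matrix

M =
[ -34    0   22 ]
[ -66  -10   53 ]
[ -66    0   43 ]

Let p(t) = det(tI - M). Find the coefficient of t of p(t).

p(t) = t^3 + t^2 - 100t - 100.
The coefficient of t is -100.

-100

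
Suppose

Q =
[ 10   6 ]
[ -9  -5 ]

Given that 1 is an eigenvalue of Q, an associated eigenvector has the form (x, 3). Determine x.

We need (Q - 1I)v = 0.
Q - 1I = [[9, 6], [-9, -6]].
Row 1: (9)·x + (6)·3 = 0
Row 2: (-9)·x + (-6)·3 = 0
Solving gives x = -2.
Check: Q·(-2, 3) = (-2, 3) = 1·(-2, 3).

-2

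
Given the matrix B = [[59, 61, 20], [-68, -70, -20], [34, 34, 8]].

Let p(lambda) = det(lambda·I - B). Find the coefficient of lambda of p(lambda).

-70

p(lambda) = lambda^3 + 3·lambda^2 - 70·lambda - 144.
The coefficient of lambda is -70.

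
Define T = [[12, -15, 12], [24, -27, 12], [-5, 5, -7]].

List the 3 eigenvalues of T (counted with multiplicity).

The characteristic polynomial is p(λ) = det(λI - T).
Expanding the 3×3 determinant: p(λ) = λ^3 + 22λ^2 + 141λ + 252.
Since p(-3) = 0, λ = -3 is a root.
Dividing by (λ + 3) leaves λ^2 + 19λ + 84.
The quadratic factors as (λ + 12)·(λ + 7).
Eigenvalues: -12, -7, -3.

-12, -7, -3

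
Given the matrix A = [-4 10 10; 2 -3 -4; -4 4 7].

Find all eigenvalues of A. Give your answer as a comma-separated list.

-1, 0, 1

The characteristic polynomial is p(r) = det(rI - A).
Expanding the 3×3 determinant: p(r) = r^3 - r.
Rational-root test: r = 0 gives p(0) = 0.
Factor out r: p(r) = r·(r^2 - 1).
The quadratic factors as (r + 1)·(r - 1).
Eigenvalues: -1, 0, 1.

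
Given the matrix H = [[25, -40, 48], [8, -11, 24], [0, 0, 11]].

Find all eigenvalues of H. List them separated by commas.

5, 9, 11

Set up det(sI - H) = 0.
Cofactor expansion gives p(s) = s^3 - 25s^2 + 199s - 495.
Rational-root test: s = 5 gives p(5) = 0.
Factor out (s - 5): p(s) = (s - 5)·(s^2 - 20s + 99).
The quadratic factors as (s - 9)·(s - 11).
Eigenvalues: 5, 9, 11.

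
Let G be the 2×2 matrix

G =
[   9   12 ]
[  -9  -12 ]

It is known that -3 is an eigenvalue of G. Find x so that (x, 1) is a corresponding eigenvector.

-1

We need (G + 3I)v = 0.
G + 3I = [[12, 12], [-9, -9]].
Row 1: (12)·x + (12)·1 = 0
Row 2: (-9)·x + (-9)·1 = 0
Solving gives x = -1.
Check: G·(-1, 1) = (3, -3) = -3·(-1, 1).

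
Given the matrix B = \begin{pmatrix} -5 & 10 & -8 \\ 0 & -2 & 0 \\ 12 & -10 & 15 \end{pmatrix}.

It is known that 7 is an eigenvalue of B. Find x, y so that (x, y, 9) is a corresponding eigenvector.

-6, 0

We need (B - 7I)v = 0.
B - 7I = [[-12, 10, -8], [0, -9, 0], [12, -10, 8]].
Row 1: (-12)·x + (10)·y + (-8)·9 = 0
Row 2: (0)·x + (-9)·y + (0)·9 = 0
Row 3: (12)·x + (-10)·y + (8)·9 = 0
Solving gives x = -6, y = 0.
Check: B·(-6, 0, 9) = (-42, 0, 63) = 7·(-6, 0, 9).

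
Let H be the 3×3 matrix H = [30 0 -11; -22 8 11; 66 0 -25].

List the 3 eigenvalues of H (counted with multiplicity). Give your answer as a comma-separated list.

-3, 8, 8

Compute the characteristic polynomial p(λ) = det(λI - H).
Expanding the 3×3 determinant: p(λ) = λ^3 - 13λ^2 + 16λ + 192.
Rational-root test: λ = -3 gives p(-3) = 0.
Factor out (λ + 3): p(λ) = (λ + 3)·(λ^2 - 16λ + 64).
The quadratic factor is (λ - 8)^2.
Eigenvalues: -3, 8, 8.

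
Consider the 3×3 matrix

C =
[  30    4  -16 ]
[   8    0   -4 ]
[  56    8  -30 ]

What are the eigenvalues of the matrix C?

-2, 0, 2

Compute the characteristic polynomial p(s) = det(sI - C).
Expanding the 3×3 determinant: p(s) = s^3 - 4s.
Rational-root test: s = 2 gives p(2) = 0.
Dividing by (s - 2) leaves s^2 + 2s.
The quadratic factors as (s + 2)·s.
Eigenvalues: -2, 0, 2.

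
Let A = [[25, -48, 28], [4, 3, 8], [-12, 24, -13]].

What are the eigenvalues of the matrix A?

Set up det(λI - A) = 0.
Expanding the 3×3 determinant: p(λ) = λ^3 - 15λ^2 + 47λ - 33.
Try λ = 1: p(1) = 0, so 1 is a root.
Dividing by (λ - 1) leaves λ^2 - 14λ + 33.
The quadratic factors as (λ - 3)·(λ - 11).
Eigenvalues: 1, 3, 11.

1, 3, 11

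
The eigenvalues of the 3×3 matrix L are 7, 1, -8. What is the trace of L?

0

trace(L) is the sum of the eigenvalues: (7) + (1) + (-8) = 0.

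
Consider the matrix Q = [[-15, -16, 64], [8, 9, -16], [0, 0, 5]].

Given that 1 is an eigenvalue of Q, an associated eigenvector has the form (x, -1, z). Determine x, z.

1, 0

We need (Q - 1I)v = 0.
Q - 1I = [[-16, -16, 64], [8, 8, -16], [0, 0, 4]].
Row 1: (-16)·x + (-16)·-1 + (64)·z = 0
Row 2: (8)·x + (8)·-1 + (-16)·z = 0
Row 3: (0)·x + (0)·-1 + (4)·z = 0
Solving gives x = 1, z = 0.
Check: Q·(1, -1, 0) = (1, -1, 0) = 1·(1, -1, 0).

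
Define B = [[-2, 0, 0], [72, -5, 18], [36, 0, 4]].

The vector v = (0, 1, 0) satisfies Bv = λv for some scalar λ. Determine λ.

-5

Compute Bv: B·(0, 1, 0) = (0, -5, 0).
Since Bv = λv, compare component 2: -5 = λ·1, so λ = -5.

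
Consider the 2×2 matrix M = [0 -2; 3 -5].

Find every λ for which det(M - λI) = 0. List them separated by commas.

det(M - rI) = (0 - r)(-5 - r) - (-2)·(3) = r^2 + 5r + 6.
This factors as (r + 3)·(r + 2) = 0.
Eigenvalues: -3, -2.

-3, -2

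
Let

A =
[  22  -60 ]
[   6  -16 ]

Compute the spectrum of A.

2, 4

det(A - λI) = (22 - λ)(-16 - λ) - (-60)·(6) = λ^2 - 6λ + 8.
This factors as (λ - 2)·(λ - 4) = 0.
Eigenvalues: 2, 4.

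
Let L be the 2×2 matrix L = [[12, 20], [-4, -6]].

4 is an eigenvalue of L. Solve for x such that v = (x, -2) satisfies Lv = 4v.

5

We need (L - 4I)v = 0.
L - 4I = [[8, 20], [-4, -10]].
Row 1: (8)·x + (20)·-2 = 0
Row 2: (-4)·x + (-10)·-2 = 0
Solving gives x = 5.
Check: L·(5, -2) = (20, -8) = 4·(5, -2).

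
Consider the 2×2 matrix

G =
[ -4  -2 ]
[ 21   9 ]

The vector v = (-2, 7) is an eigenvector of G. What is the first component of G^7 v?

First find the eigenvalue: Gv = (-6, 21) = 3·(-2, 7), so λ = 3.
Then G^7 v = λ^7·v = 3^7·(-2, 7) = 2187·(-2, 7) = (-4374, 15309).

-4374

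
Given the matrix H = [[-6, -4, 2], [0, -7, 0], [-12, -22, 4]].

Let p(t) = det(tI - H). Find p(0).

0

p(0) = det(0·I − H) = det(−H) = (−1)^3·det(H).
det(H) = 0, so p(0) = 0.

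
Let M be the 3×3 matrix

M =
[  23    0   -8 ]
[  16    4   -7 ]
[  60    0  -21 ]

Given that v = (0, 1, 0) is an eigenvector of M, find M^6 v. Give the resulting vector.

(0, 4096, 0)

First find the eigenvalue: Mv = (0, 4, 0) = 4·(0, 1, 0), so λ = 4.
Then M^6 v = λ^6·v = 4^6·(0, 1, 0) = 4096·(0, 1, 0) = (0, 4096, 0).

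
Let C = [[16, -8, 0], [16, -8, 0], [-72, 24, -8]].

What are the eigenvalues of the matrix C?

-8, 0, 8

Set up det(λI - C) = 0.
Cofactor expansion gives p(λ) = λ^3 - 64λ.
Rational-root test: λ = -8 gives p(-8) = 0.
Dividing by (λ + 8) leaves λ^2 - 8λ.
The quadratic factors as λ·(λ - 8).
Eigenvalues: -8, 0, 8.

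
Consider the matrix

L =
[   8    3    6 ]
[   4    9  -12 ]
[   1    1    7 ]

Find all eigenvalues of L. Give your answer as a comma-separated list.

5, 9, 10

Compute the characteristic polynomial p(lambda) = det(lambda·I - L).
Expanding the 3×3 determinant: p(lambda) = lambda^3 - 24·lambda^2 + 185·lambda - 450.
Try lambda = 9: p(9) = 0, so 9 is a root.
Dividing by (lambda - 9) leaves lambda^2 - 15·lambda + 50.
The quadratic factors as (lambda - 5)·(lambda - 10).
Eigenvalues: 5, 9, 10.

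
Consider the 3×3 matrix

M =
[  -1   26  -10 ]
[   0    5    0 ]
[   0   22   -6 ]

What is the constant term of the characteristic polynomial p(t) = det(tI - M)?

-30

p(0) = det(0·I − M) = det(−M) = (−1)^3·det(M).
det(M) = 30, so p(0) = -30.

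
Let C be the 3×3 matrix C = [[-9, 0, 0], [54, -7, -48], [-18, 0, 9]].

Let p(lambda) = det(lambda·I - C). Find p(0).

-567

p(0) = det(0·I − C) = det(−C) = (−1)^3·det(C).
det(C) = 567, so p(0) = -567.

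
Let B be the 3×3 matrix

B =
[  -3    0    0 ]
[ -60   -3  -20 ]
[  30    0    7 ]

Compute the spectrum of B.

-3, -3, 7

Set up det(μI - B) = 0.
Expanding the 3×3 determinant: p(μ) = μ^3 - μ^2 - 33μ - 63.
Rational-root test: μ = -3 gives p(-3) = 0.
Dividing by (μ + 3) leaves μ^2 - 4μ - 21.
The quadratic factors as (μ + 3)·(μ - 7).
Eigenvalues: -3, -3, 7.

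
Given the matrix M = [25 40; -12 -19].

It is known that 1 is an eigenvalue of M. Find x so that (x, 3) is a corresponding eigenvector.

We need (M - 1I)v = 0.
M - 1I = [[24, 40], [-12, -20]].
Row 1: (24)·x + (40)·3 = 0
Row 2: (-12)·x + (-20)·3 = 0
Solving gives x = -5.
Check: M·(-5, 3) = (-5, 3) = 1·(-5, 3).

-5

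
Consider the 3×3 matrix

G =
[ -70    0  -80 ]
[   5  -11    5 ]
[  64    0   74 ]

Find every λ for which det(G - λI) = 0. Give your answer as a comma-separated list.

-11, -6, 10

The characteristic polynomial is p(lambda) = det(lambda·I - G).
Expanding along the first row, p(lambda) = lambda^3 + 7·lambda^2 - 104·lambda - 660.
Since p(-6) = 0, lambda = -6 is a root.
Dividing by (lambda + 6) leaves lambda^2 + lambda - 110.
The quadratic factors as (lambda + 11)·(lambda - 10).
Eigenvalues: -11, -6, 10.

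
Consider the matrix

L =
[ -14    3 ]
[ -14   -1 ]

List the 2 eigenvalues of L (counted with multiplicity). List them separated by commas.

-8, -7

det(L - λI) = (-14 - λ)(-1 - λ) - (3)·(-14) = λ^2 + 15λ + 56.
This factors as (λ + 8)·(λ + 7) = 0.
Eigenvalues: -8, -7.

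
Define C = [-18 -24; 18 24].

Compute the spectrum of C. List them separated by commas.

0, 6

det(C - μI) = (-18 - μ)(24 - μ) - (-24)·(18) = μ^2 - 6μ.
This factors as μ·(μ - 6) = 0.
Eigenvalues: 0, 6.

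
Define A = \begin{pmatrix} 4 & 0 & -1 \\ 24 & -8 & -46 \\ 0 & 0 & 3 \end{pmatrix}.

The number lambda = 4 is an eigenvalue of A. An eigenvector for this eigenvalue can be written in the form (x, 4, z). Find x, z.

2, 0

We need (A - 4I)v = 0.
A - 4I = [[0, 0, -1], [24, -12, -46], [0, 0, -1]].
Row 1: (0)·x + (0)·4 + (-1)·z = 0
Row 2: (24)·x + (-12)·4 + (-46)·z = 0
Row 3: (0)·x + (0)·4 + (-1)·z = 0
Solving gives x = 2, z = 0.
Check: A·(2, 4, 0) = (8, 16, 0) = 4·(2, 4, 0).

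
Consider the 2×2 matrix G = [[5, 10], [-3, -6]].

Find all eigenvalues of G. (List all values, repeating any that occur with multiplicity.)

-1, 0

det(G - μI) = (5 - μ)(-6 - μ) - (10)·(-3) = μ^2 + μ.
This factors as (μ + 1)·μ = 0.
Eigenvalues: -1, 0.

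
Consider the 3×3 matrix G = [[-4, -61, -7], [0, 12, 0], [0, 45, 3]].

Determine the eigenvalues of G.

-4, 3, 12

Compute the characteristic polynomial p(r) = det(rI - G).
Cofactor expansion gives p(r) = r^3 - 11r^2 - 24r + 144.
Try r = 3: p(3) = 0, so 3 is a root.
Factor out (r - 3): p(r) = (r - 3)·(r^2 - 8r - 48).
The quadratic factors as (r + 4)·(r - 12).
Eigenvalues: -4, 3, 12.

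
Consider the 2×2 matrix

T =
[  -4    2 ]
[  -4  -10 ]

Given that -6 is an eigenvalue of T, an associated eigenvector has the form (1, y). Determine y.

We need (T + 6I)v = 0.
T + 6I = [[2, 2], [-4, -4]].
Row 1: (2)·1 + (2)·y = 0
Row 2: (-4)·1 + (-4)·y = 0
Solving gives y = -1.
Check: T·(1, -1) = (-6, 6) = -6·(1, -1).

-1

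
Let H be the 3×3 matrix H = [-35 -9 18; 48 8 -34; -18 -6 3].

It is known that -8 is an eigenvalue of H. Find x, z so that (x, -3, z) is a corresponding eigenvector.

We need (H + 8I)v = 0.
H + 8I = [[-27, -9, 18], [48, 16, -34], [-18, -6, 11]].
Row 1: (-27)·x + (-9)·-3 + (18)·z = 0
Row 2: (48)·x + (16)·-3 + (-34)·z = 0
Row 3: (-18)·x + (-6)·-3 + (11)·z = 0
Solving gives x = 1, z = 0.
Check: H·(1, -3, 0) = (-8, 24, 0) = -8·(1, -3, 0).

1, 0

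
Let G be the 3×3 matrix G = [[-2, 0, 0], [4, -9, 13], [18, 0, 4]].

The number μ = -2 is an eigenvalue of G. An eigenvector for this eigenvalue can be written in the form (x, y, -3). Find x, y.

We need (G + 2I)v = 0.
G + 2I = [[0, 0, 0], [4, -7, 13], [18, 0, 6]].
Row 1: (0)·x + (0)·y + (0)·-3 = 0
Row 2: (4)·x + (-7)·y + (13)·-3 = 0
Row 3: (18)·x + (0)·y + (6)·-3 = 0
Solving gives x = 1, y = -5.
Check: G·(1, -5, -3) = (-2, 10, 6) = -2·(1, -5, -3).

1, -5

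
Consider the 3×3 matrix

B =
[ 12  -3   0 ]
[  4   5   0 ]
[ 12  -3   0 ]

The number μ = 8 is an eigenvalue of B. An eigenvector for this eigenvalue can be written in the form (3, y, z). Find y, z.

We need (B - 8I)v = 0.
B - 8I = [[4, -3, 0], [4, -3, 0], [12, -3, -8]].
Row 1: (4)·3 + (-3)·y + (0)·z = 0
Row 2: (4)·3 + (-3)·y + (0)·z = 0
Row 3: (12)·3 + (-3)·y + (-8)·z = 0
Solving gives y = 4, z = 3.
Check: B·(3, 4, 3) = (24, 32, 24) = 8·(3, 4, 3).

4, 3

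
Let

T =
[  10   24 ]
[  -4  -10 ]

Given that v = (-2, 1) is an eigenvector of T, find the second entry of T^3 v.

-8

First find the eigenvalue: Tv = (4, -2) = -2·(-2, 1), so λ = -2.
Then T^3 v = λ^3·v = (-2)^3·(-2, 1) = -8·(-2, 1) = (16, -8).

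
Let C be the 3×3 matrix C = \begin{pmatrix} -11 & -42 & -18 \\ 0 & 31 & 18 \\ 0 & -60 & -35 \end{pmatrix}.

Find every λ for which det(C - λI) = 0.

Compute the characteristic polynomial p(t) = det(tI - C).
Cofactor expansion gives p(t) = t^3 + 15t^2 + 39t - 55.
Rational-root test: t = 1 gives p(1) = 0.
Dividing by (t - 1) leaves t^2 + 16t + 55.
The quadratic factors as (t + 11)·(t + 5).
Eigenvalues: -11, -5, 1.

-11, -5, 1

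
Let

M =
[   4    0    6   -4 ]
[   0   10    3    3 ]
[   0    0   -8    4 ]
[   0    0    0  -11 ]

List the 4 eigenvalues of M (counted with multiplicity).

-11, -8, 4, 10

M is upper triangular, so its eigenvalues are the diagonal entries.
Diagonal: 4, 10, -8, -11.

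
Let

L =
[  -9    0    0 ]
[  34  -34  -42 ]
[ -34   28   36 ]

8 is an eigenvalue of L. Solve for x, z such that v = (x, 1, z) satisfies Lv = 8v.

We need (L - 8I)v = 0.
L - 8I = [[-17, 0, 0], [34, -42, -42], [-34, 28, 28]].
Row 1: (-17)·x + (0)·1 + (0)·z = 0
Row 2: (34)·x + (-42)·1 + (-42)·z = 0
Row 3: (-34)·x + (28)·1 + (28)·z = 0
Solving gives x = 0, z = -1.
Check: L·(0, 1, -1) = (0, 8, -8) = 8·(0, 1, -1).

0, -1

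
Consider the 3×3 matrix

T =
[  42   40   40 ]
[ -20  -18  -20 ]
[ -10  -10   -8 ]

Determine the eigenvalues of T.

2, 2, 12

Compute the characteristic polynomial p(λ) = det(λI - T).
Expanding along the first row, p(λ) = λ^3 - 16λ^2 + 52λ - 48.
Rational-root test: λ = 2 gives p(2) = 0.
Dividing by (λ - 2) leaves λ^2 - 14λ + 24.
The quadratic factors as (λ - 2)·(λ - 12).
Eigenvalues: 2, 2, 12.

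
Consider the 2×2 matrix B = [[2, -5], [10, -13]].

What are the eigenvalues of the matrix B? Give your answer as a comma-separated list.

det(B - μI) = (2 - μ)(-13 - μ) - (-5)·(10) = μ^2 + 11μ + 24.
This factors as (μ + 8)·(μ + 3) = 0.
Eigenvalues: -8, -3.

-8, -3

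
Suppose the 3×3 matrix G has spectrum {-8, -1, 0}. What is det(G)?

0

det(G) is the product of the eigenvalues: (-8) · (-1) · (0) = 0.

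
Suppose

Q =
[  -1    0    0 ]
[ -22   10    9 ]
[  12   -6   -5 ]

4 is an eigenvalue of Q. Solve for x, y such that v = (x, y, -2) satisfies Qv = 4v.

0, 3

We need (Q - 4I)v = 0.
Q - 4I = [[-5, 0, 0], [-22, 6, 9], [12, -6, -9]].
Row 1: (-5)·x + (0)·y + (0)·-2 = 0
Row 2: (-22)·x + (6)·y + (9)·-2 = 0
Row 3: (12)·x + (-6)·y + (-9)·-2 = 0
Solving gives x = 0, y = 3.
Check: Q·(0, 3, -2) = (0, 12, -8) = 4·(0, 3, -2).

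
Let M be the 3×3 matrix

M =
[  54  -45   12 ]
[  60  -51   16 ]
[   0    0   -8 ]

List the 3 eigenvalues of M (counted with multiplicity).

The characteristic polynomial is p(lambda) = det(lambda·I - M).
Cofactor expansion gives p(lambda) = lambda^3 + 5·lambda^2 - 78·lambda - 432.
Since p(-6) = 0, lambda = -6 is a root.
Dividing by (lambda + 6) leaves lambda^2 - lambda - 72.
The quadratic factors as (lambda + 8)·(lambda - 9).
Eigenvalues: -8, -6, 9.

-8, -6, 9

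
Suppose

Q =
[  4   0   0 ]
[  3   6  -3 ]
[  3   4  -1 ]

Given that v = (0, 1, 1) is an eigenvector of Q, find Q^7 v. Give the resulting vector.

(0, 2187, 2187)

First find the eigenvalue: Qv = (0, 3, 3) = 3·(0, 1, 1), so λ = 3.
Then Q^7 v = λ^7·v = 3^7·(0, 1, 1) = 2187·(0, 1, 1) = (0, 2187, 2187).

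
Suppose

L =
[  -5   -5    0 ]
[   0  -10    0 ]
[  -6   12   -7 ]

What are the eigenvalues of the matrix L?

Compute the characteristic polynomial p(t) = det(tI - L).
Cofactor expansion gives p(t) = t^3 + 22t^2 + 155t + 350.
Since p(-5) = 0, t = -5 is a root.
Dividing by (t + 5) leaves t^2 + 17t + 70.
The quadratic factors as (t + 10)·(t + 7).
Eigenvalues: -10, -7, -5.

-10, -7, -5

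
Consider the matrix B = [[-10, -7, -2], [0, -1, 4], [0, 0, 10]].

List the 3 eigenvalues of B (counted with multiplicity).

-10, -1, 10

B is upper triangular, so its eigenvalues are the diagonal entries.
Diagonal: -10, -1, 10.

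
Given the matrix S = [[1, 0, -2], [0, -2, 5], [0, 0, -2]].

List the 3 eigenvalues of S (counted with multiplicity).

S is upper triangular, so its eigenvalues are the diagonal entries.
Diagonal: 1, -2, -2.

-2, -2, 1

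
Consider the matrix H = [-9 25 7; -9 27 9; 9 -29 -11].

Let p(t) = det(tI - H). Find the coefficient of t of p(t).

-18

p(t) = t^3 - 7t^2 - 18t.
The coefficient of t is -18.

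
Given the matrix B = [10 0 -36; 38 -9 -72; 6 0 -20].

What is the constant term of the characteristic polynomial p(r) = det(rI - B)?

p(0) = det(0·I − B) = det(−B) = (−1)^3·det(B).
det(B) = -144, so p(0) = 144.

144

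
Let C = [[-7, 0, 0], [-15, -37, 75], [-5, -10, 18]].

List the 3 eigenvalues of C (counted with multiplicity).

Set up det(lambda·I - C) = 0.
Expanding along the first row, p(lambda) = lambda^3 + 26·lambda^2 + 217·lambda + 588.
Try lambda = -7: p(-7) = 0, so -7 is a root.
Dividing by (lambda + 7) leaves lambda^2 + 19·lambda + 84.
The quadratic factors as (lambda + 12)·(lambda + 7).
Eigenvalues: -12, -7, -7.

-12, -7, -7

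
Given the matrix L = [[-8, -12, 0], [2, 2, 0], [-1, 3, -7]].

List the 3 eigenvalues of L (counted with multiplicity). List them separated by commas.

The characteristic polynomial is p(μ) = det(μI - L).
Expanding along the first row, p(μ) = μ^3 + 13μ^2 + 50μ + 56.
Rational-root test: μ = -2 gives p(-2) = 0.
Dividing by (μ + 2) leaves μ^2 + 11μ + 28.
The quadratic factors as (μ + 7)·(μ + 4).
Eigenvalues: -7, -4, -2.

-7, -4, -2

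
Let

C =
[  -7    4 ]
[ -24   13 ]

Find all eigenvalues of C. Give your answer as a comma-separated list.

1, 5

det(C - rI) = (-7 - r)(13 - r) - (4)·(-24) = r^2 - 6r + 5.
This factors as (r - 1)·(r - 5) = 0.
Eigenvalues: 1, 5.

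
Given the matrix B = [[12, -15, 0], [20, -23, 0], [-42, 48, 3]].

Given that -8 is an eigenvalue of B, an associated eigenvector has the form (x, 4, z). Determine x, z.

We need (B + 8I)v = 0.
B + 8I = [[20, -15, 0], [20, -15, 0], [-42, 48, 11]].
Row 1: (20)·x + (-15)·4 + (0)·z = 0
Row 2: (20)·x + (-15)·4 + (0)·z = 0
Row 3: (-42)·x + (48)·4 + (11)·z = 0
Solving gives x = 3, z = -6.
Check: B·(3, 4, -6) = (-24, -32, 48) = -8·(3, 4, -6).

3, -6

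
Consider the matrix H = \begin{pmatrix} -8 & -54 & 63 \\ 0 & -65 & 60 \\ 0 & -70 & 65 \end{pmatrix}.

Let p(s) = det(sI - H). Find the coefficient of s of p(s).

p(s) = s^3 + 8s^2 - 25s - 200.
The coefficient of s is -25.

-25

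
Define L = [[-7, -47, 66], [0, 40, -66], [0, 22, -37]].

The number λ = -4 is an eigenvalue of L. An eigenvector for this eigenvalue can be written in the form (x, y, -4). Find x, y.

6, -6

We need (L + 4I)v = 0.
L + 4I = [[-3, -47, 66], [0, 44, -66], [0, 22, -33]].
Row 1: (-3)·x + (-47)·y + (66)·-4 = 0
Row 2: (0)·x + (44)·y + (-66)·-4 = 0
Row 3: (0)·x + (22)·y + (-33)·-4 = 0
Solving gives x = 6, y = -6.
Check: L·(6, -6, -4) = (-24, 24, 16) = -4·(6, -6, -4).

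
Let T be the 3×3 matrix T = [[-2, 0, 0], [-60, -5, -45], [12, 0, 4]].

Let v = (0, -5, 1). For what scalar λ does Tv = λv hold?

4

Compute Tv: T·(0, -5, 1) = (0, -20, 4).
Since Tv = λv, compare component 2: -20 = λ·-5, so λ = 4.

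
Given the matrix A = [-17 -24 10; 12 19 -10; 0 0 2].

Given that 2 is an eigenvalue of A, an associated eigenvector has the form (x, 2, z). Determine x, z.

-2, 1

We need (A - 2I)v = 0.
A - 2I = [[-19, -24, 10], [12, 17, -10], [0, 0, 0]].
Row 1: (-19)·x + (-24)·2 + (10)·z = 0
Row 2: (12)·x + (17)·2 + (-10)·z = 0
Row 3: (0)·x + (0)·2 + (0)·z = 0
Solving gives x = -2, z = 1.
Check: A·(-2, 2, 1) = (-4, 4, 2) = 2·(-2, 2, 1).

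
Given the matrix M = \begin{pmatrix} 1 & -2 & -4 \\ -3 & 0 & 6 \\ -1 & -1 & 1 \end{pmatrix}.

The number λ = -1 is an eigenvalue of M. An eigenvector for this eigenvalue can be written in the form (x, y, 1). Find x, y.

We need (M + 1I)v = 0.
M + 1I = [[2, -2, -4], [-3, 1, 6], [-1, -1, 2]].
Row 1: (2)·x + (-2)·y + (-4)·1 = 0
Row 2: (-3)·x + (1)·y + (6)·1 = 0
Row 3: (-1)·x + (-1)·y + (2)·1 = 0
Solving gives x = 2, y = 0.
Check: M·(2, 0, 1) = (-2, 0, -1) = -1·(2, 0, 1).

2, 0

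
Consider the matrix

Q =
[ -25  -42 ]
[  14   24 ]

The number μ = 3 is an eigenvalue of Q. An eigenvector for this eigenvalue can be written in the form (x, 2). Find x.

-3

We need (Q - 3I)v = 0.
Q - 3I = [[-28, -42], [14, 21]].
Row 1: (-28)·x + (-42)·2 = 0
Row 2: (14)·x + (21)·2 = 0
Solving gives x = -3.
Check: Q·(-3, 2) = (-9, 6) = 3·(-3, 2).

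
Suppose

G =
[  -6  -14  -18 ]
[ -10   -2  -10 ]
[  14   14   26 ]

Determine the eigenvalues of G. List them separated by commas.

-2, 8, 12

Compute the characteristic polynomial p(λ) = det(λI - G).
Expanding along the first row, p(λ) = λ^3 - 18λ^2 + 56λ + 192.
Since p(-2) = 0, λ = -2 is a root.
Dividing by (λ + 2) leaves λ^2 - 20λ + 96.
The quadratic factors as (λ - 8)·(λ - 12).
Eigenvalues: -2, 8, 12.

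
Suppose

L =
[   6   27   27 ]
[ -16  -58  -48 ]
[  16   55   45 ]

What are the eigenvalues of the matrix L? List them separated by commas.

Compute the characteristic polynomial p(μ) = det(μI - L).
Expanding along the first row, p(μ) = μ^3 + 7μ^2 - 48μ - 180.
Rational-root test: μ = -10 gives p(-10) = 0.
Factor out (μ + 10): p(μ) = (μ + 10)·(μ^2 - 3μ - 18).
The quadratic factors as (μ + 3)·(μ - 6).
Eigenvalues: -10, -3, 6.

-10, -3, 6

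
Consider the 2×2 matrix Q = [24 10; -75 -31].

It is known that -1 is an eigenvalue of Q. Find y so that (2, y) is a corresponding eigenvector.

We need (Q + 1I)v = 0.
Q + 1I = [[25, 10], [-75, -30]].
Row 1: (25)·2 + (10)·y = 0
Row 2: (-75)·2 + (-30)·y = 0
Solving gives y = -5.
Check: Q·(2, -5) = (-2, 5) = -1·(2, -5).

-5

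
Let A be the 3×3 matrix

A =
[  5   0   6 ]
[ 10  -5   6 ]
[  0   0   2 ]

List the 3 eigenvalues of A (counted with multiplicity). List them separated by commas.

-5, 2, 5

Set up det(λI - A) = 0.
Cofactor expansion gives p(λ) = λ^3 - 2λ^2 - 25λ + 50.
Rational-root test: λ = 2 gives p(2) = 0.
Factor out (λ - 2): p(λ) = (λ - 2)·(λ^2 - 25).
The quadratic factors as (λ + 5)·(λ - 5).
Eigenvalues: -5, 2, 5.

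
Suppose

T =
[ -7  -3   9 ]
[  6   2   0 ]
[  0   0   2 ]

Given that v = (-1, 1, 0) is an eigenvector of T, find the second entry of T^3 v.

First find the eigenvalue: Tv = (4, -4, 0) = -4·(-1, 1, 0), so λ = -4.
Then T^3 v = λ^3·v = (-4)^3·(-1, 1, 0) = -64·(-1, 1, 0) = (64, -64, 0).

-64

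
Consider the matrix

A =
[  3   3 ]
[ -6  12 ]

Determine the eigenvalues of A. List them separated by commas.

6, 9

det(A - tI) = (3 - t)(12 - t) - (3)·(-6) = t^2 - 15t + 54.
This factors as (t - 6)·(t - 9) = 0.
Eigenvalues: 6, 9.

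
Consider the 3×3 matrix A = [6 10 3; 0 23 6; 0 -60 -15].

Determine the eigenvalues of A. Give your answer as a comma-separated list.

The characteristic polynomial is p(λ) = det(λI - A).
Cofactor expansion gives p(λ) = λ^3 - 14λ^2 + 63λ - 90.
Try λ = 5: p(5) = 0, so 5 is a root.
Dividing by (λ - 5) leaves λ^2 - 9λ + 18.
The quadratic factors as (λ - 3)·(λ - 6).
Eigenvalues: 3, 5, 6.

3, 5, 6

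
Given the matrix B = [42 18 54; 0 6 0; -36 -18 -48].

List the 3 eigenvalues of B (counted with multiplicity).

-12, 6, 6

Set up det(λI - B) = 0.
Cofactor expansion gives p(λ) = λ^3 - 108λ + 432.
Since p(6) = 0, λ = 6 is a root.
Dividing by (λ - 6) leaves λ^2 + 6λ - 72.
The quadratic factors as (λ + 12)·(λ - 6).
Eigenvalues: -12, 6, 6.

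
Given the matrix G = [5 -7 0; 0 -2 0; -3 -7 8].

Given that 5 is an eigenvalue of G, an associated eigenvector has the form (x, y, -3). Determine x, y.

We need (G - 5I)v = 0.
G - 5I = [[0, -7, 0], [0, -7, 0], [-3, -7, 3]].
Row 1: (0)·x + (-7)·y + (0)·-3 = 0
Row 2: (0)·x + (-7)·y + (0)·-3 = 0
Row 3: (-3)·x + (-7)·y + (3)·-3 = 0
Solving gives x = -3, y = 0.
Check: G·(-3, 0, -3) = (-15, 0, -15) = 5·(-3, 0, -3).

-3, 0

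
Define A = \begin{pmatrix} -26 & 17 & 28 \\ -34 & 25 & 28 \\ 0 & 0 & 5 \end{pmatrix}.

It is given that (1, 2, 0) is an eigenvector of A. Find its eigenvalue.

8

Compute Av: A·(1, 2, 0) = (8, 16, 0).
Since Av = λv, compare component 1: 8 = λ·1, so λ = 8.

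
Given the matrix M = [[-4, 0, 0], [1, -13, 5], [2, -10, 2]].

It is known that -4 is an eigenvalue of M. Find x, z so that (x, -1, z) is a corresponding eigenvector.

1, -2

We need (M + 4I)v = 0.
M + 4I = [[0, 0, 0], [1, -9, 5], [2, -10, 6]].
Row 1: (0)·x + (0)·-1 + (0)·z = 0
Row 2: (1)·x + (-9)·-1 + (5)·z = 0
Row 3: (2)·x + (-10)·-1 + (6)·z = 0
Solving gives x = 1, z = -2.
Check: M·(1, -1, -2) = (-4, 4, 8) = -4·(1, -1, -2).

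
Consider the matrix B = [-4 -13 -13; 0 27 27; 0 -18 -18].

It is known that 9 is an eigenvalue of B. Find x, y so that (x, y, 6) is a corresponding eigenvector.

We need (B - 9I)v = 0.
B - 9I = [[-13, -13, -13], [0, 18, 27], [0, -18, -27]].
Row 1: (-13)·x + (-13)·y + (-13)·6 = 0
Row 2: (0)·x + (18)·y + (27)·6 = 0
Row 3: (0)·x + (-18)·y + (-27)·6 = 0
Solving gives x = 3, y = -9.
Check: B·(3, -9, 6) = (27, -81, 54) = 9·(3, -9, 6).

3, -9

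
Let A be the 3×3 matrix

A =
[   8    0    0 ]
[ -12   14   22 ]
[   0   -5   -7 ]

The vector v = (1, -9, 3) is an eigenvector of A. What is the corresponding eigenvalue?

Compute Av: A·(1, -9, 3) = (8, -72, 24).
Since Av = λv, compare component 1: 8 = λ·1, so λ = 8.

8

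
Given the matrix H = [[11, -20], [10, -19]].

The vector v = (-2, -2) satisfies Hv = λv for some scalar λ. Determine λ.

Compute Hv: H·(-2, -2) = (18, 18).
Since Hv = λv, compare component 1: 18 = λ·-2, so λ = -9.

-9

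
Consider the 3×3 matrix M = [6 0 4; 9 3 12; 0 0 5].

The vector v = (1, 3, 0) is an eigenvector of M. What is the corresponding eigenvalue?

6

Compute Mv: M·(1, 3, 0) = (6, 18, 0).
Since Mv = λv, compare component 1: 6 = λ·1, so λ = 6.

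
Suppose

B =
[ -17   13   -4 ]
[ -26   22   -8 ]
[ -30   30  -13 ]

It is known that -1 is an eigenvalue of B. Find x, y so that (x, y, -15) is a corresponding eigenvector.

We need (B + 1I)v = 0.
B + 1I = [[-16, 13, -4], [-26, 23, -8], [-30, 30, -12]].
Row 1: (-16)·x + (13)·y + (-4)·-15 = 0
Row 2: (-26)·x + (23)·y + (-8)·-15 = 0
Row 3: (-30)·x + (30)·y + (-12)·-15 = 0
Solving gives x = -6, y = -12.
Check: B·(-6, -12, -15) = (6, 12, 15) = -1·(-6, -12, -15).

-6, -12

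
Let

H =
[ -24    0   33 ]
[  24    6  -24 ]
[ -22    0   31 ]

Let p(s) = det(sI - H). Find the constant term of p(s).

108

p(s) = s^3 - 13s^2 + 24s + 108.
The constant term is 108.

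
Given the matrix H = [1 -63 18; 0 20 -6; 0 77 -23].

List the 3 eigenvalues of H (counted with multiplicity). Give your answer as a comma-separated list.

Compute the characteristic polynomial p(λ) = det(λI - H).
Cofactor expansion gives p(λ) = λ^3 + 2λ^2 - λ - 2.
Rational-root test: λ = -1 gives p(-1) = 0.
Factor out (λ + 1): p(λ) = (λ + 1)·(λ^2 + λ - 2).
The quadratic factors as (λ + 2)·(λ - 1).
Eigenvalues: -2, -1, 1.

-2, -1, 1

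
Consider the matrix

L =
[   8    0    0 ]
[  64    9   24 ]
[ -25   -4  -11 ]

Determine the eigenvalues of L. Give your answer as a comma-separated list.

-3, 1, 8

Set up det(tI - L) = 0.
Expanding the 3×3 determinant: p(t) = t^3 - 6t^2 - 19t + 24.
Rational-root test: t = 8 gives p(8) = 0.
Dividing by (t - 8) leaves t^2 + 2t - 3.
The quadratic factors as (t + 3)·(t - 1).
Eigenvalues: -3, 1, 8.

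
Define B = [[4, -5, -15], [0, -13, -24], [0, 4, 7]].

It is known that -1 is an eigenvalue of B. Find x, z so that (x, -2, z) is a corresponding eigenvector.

We need (B + 1I)v = 0.
B + 1I = [[5, -5, -15], [0, -12, -24], [0, 4, 8]].
Row 1: (5)·x + (-5)·-2 + (-15)·z = 0
Row 2: (0)·x + (-12)·-2 + (-24)·z = 0
Row 3: (0)·x + (4)·-2 + (8)·z = 0
Solving gives x = 1, z = 1.
Check: B·(1, -2, 1) = (-1, 2, -1) = -1·(1, -2, 1).

1, 1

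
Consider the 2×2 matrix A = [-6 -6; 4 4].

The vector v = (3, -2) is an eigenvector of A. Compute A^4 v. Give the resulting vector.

First find the eigenvalue: Av = (-6, 4) = -2·(3, -2), so λ = -2.
Then A^4 v = λ^4·v = (-2)^4·(3, -2) = 16·(3, -2) = (48, -32).

(48, -32)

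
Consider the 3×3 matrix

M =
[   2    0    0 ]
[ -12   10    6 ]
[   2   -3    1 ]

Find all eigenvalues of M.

2, 4, 7

Set up det(sI - M) = 0.
Expanding along the first row, p(s) = s^3 - 13s^2 + 50s - 56.
Since p(2) = 0, s = 2 is a root.
Dividing by (s - 2) leaves s^2 - 11s + 28.
The quadratic factors as (s - 4)·(s - 7).
Eigenvalues: 2, 4, 7.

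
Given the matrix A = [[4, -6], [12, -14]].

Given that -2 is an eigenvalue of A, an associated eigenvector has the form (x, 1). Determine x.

We need (A + 2I)v = 0.
A + 2I = [[6, -6], [12, -12]].
Row 1: (6)·x + (-6)·1 = 0
Row 2: (12)·x + (-12)·1 = 0
Solving gives x = 1.
Check: A·(1, 1) = (-2, -2) = -2·(1, 1).

1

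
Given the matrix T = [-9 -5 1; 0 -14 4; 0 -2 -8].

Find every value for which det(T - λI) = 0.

-12, -10, -9

The characteristic polynomial is p(λ) = det(λI - T).
Expanding the 3×3 determinant: p(λ) = λ^3 + 31λ^2 + 318λ + 1080.
Rational-root test: λ = -10 gives p(-10) = 0.
Factor out (λ + 10): p(λ) = (λ + 10)·(λ^2 + 21λ + 108).
The quadratic factors as (λ + 12)·(λ + 9).
Eigenvalues: -12, -10, -9.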